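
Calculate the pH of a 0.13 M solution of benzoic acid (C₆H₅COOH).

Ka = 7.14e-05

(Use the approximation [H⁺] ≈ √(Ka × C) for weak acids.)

[H⁺] = √(Ka × C) = √(7.14e-05 × 0.13) = 3.0466e-03. pH = -log(3.0466e-03)

pH = 2.52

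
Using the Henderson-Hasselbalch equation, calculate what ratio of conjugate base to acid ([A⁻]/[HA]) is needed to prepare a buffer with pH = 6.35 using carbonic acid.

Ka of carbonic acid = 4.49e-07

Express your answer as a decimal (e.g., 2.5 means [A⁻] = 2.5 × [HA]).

pKa = -log(4.49e-07) = 6.3478. pH = pKa + log([A⁻]/[HA]), so log([A⁻]/[HA]) = pH − pKa = 6.35 − 6.3478 = 0.0022. [A⁻]/[HA] = 10^(0.0022) = 1.01

[A⁻]/[HA] = 1.01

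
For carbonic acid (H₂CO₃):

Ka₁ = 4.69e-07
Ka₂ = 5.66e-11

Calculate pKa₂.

pKa₂ = -log(Ka₂) = -log(5.66e-11) = 10.25.

pK_{a2} = 10.25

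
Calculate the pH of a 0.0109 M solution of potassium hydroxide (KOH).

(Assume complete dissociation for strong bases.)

[OH⁻] = 0.0109 M for strong base. pOH = -log[OH⁻] = 1.96, pH = 14 - pOH

pH = 12.04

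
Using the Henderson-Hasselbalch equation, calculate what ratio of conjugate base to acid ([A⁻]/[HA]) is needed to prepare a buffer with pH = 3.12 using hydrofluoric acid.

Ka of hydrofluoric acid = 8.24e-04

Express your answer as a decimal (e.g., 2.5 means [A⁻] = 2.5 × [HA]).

pKa = -log(8.24e-04) = 3.0841. pH = pKa + log([A⁻]/[HA]), so log([A⁻]/[HA]) = pH − pKa = 3.12 − 3.0841 = 0.0359. [A⁻]/[HA] = 10^(0.0359) = 1.09

[A⁻]/[HA] = 1.09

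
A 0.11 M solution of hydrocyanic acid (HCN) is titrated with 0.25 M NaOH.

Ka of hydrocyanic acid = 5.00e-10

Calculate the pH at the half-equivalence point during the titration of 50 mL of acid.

At half-equivalence [HA] = [A⁻], so Henderson-Hasselbalch gives pH = pKa = -log(5.00e-10) = 9.30.

pH = pKa = 9.30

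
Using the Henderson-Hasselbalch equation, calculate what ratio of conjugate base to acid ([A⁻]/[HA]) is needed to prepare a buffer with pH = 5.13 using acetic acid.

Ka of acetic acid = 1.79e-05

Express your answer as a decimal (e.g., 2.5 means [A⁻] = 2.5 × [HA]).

pKa = -log(1.79e-05) = 4.7471. pH = pKa + log([A⁻]/[HA]), so log([A⁻]/[HA]) = pH − pKa = 5.13 − 4.7471 = 0.3829. [A⁻]/[HA] = 10^(0.3829) = 2.41

[A⁻]/[HA] = 2.41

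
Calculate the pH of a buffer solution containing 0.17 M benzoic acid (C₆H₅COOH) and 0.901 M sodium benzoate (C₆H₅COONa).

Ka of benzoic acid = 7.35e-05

pKa = -log(7.35e-05) = 4.13. pH = pKa + log([A⁻]/[HA]) = 4.13 + log(0.901/0.17)

pH = 4.86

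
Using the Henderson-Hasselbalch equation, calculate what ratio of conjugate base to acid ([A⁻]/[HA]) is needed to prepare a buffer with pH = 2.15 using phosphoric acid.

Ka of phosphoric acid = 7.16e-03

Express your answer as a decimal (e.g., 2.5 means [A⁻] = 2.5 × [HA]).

pKa = -log(7.16e-03) = 2.1451. pH = pKa + log([A⁻]/[HA]), so log([A⁻]/[HA]) = pH − pKa = 2.15 − 2.1451 = 0.0049. [A⁻]/[HA] = 10^(0.0049) = 1.01

[A⁻]/[HA] = 1.01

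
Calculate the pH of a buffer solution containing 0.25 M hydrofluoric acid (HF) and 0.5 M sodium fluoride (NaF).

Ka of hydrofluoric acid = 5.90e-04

pKa = -log(5.90e-04) = 3.23. pH = pKa + log([A⁻]/[HA]) = 3.23 + log(0.5/0.25)

pH = 3.53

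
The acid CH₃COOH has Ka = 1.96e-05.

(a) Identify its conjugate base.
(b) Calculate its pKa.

(a) The conjugate base is formed by removing one H⁺ from CH₃COOH, giving CH₃COO⁻. (b) pKa = -log(Ka) = -log(1.96e-05) = 4.71.

Conjugate base: CH₃COO⁻; pK_a = 4.71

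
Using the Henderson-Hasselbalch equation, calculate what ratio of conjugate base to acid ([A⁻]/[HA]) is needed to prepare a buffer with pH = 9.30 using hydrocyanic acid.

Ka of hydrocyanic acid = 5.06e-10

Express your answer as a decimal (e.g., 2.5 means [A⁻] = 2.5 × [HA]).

pKa = -log(5.06e-10) = 9.2958. pH = pKa + log([A⁻]/[HA]), so log([A⁻]/[HA]) = pH − pKa = 9.30 − 9.2958 = 0.0042. [A⁻]/[HA] = 10^(0.0042) = 1.01

[A⁻]/[HA] = 1.01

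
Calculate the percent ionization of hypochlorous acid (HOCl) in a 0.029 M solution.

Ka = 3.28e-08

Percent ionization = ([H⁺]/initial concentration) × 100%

Using Ka equilibrium: x² + Ka×x - Ka×C = 0. Solving: [H⁺] = 3.0825e-05. Percent = (3.0825e-05/0.029) × 100

Percent ionization = 0.106%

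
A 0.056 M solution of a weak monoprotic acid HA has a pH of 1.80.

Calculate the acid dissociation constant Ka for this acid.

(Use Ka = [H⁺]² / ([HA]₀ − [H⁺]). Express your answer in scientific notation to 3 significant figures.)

[H⁺] = 10^(−pH) = 10^(−1.80) = 1.585e-02 M. For HA ⇌ H⁺ + A⁻, Ka = [H⁺][A⁻]/[HA] = [H⁺]² / ([HA]₀ − [H⁺]) = (1.585e-02)² / (0.056 − 1.585e-02) = 6.26e-03.

K_a = 6.26e-03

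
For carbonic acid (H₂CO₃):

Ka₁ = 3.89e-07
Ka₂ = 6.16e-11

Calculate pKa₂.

pKa₂ = -log(Ka₂) = -log(6.16e-11) = 10.21.

pK_{a2} = 10.21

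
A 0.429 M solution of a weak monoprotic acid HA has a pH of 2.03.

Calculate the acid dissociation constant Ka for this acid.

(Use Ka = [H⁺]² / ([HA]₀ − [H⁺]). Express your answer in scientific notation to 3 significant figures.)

[H⁺] = 10^(−pH) = 10^(−2.03) = 9.333e-03 M. For HA ⇌ H⁺ + A⁻, Ka = [H⁺][A⁻]/[HA] = [H⁺]² / ([HA]₀ − [H⁺]) = (9.333e-03)² / (0.429 − 9.333e-03) = 2.08e-04.

K_a = 2.08e-04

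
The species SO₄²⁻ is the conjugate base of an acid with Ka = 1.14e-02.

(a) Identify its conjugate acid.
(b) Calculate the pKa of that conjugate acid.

(a) The conjugate acid is formed by adding one H⁺ to SO₄²⁻, giving HSO₄⁻. (b) pKa = -log(Ka) = -log(1.14e-02) = 1.94.

Conjugate acid: HSO₄⁻; pK_a = 1.94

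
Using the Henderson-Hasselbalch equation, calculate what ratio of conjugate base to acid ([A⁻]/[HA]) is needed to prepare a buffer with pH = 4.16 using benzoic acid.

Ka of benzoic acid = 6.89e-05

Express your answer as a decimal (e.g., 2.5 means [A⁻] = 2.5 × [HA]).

pKa = -log(6.89e-05) = 4.1618. pH = pKa + log([A⁻]/[HA]), so log([A⁻]/[HA]) = pH − pKa = 4.16 − 4.1618 = -0.0018. [A⁻]/[HA] = 10^(-0.0018) = 0.996

[A⁻]/[HA] = 0.996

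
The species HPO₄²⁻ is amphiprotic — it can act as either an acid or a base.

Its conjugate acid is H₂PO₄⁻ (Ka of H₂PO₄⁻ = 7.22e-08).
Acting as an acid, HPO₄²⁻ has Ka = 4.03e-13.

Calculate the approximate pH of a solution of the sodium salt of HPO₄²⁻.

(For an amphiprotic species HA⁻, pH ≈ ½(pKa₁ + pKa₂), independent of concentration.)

pKa₁ = -log(7.22e-08) = 7.14; pKa₂ = -log(4.03e-13) = 12.39. For an amphiprotic species, pH ≈ ½(pKa₁ + pKa₂) = ½(7.14 + 12.39) = 9.77.

pH = 9.77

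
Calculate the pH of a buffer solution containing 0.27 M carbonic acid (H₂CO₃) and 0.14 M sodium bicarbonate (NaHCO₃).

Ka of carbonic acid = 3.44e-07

pKa = -log(3.44e-07) = 6.46. pH = pKa + log([A⁻]/[HA]) = 6.46 + log(0.14/0.27)

pH = 6.18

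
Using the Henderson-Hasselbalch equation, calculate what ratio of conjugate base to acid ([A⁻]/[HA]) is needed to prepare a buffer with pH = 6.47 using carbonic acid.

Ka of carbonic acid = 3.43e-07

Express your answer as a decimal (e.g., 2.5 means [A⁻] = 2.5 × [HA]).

pKa = -log(3.43e-07) = 6.4647. pH = pKa + log([A⁻]/[HA]), so log([A⁻]/[HA]) = pH − pKa = 6.47 − 6.4647 = 0.0053. [A⁻]/[HA] = 10^(0.0053) = 1.01

[A⁻]/[HA] = 1.01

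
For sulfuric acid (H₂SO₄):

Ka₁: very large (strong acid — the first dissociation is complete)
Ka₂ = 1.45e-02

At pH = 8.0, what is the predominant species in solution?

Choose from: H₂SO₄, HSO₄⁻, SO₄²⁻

The first dissociation is complete, so H₂SO₄ itself is never the predominant species in water; pKa₂ = -log(1.45e-02) = 1.84. For a polyprotic acid the predominant species crosses at each pKa: below pKa_n the protonated form dominates, above it the deprotonated form does. At pH = 8.0, the predominant species is SO₄²⁻.

SO₄²⁻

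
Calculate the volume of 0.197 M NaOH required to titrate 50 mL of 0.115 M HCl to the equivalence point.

At equivalence: moles acid = moles base. moles HCl = 0.115 × 50/1000 = 0.00575 mol. V_base = moles / 0.197 × 1000 = 29.2 mL.

V_{base} = 29.2 mL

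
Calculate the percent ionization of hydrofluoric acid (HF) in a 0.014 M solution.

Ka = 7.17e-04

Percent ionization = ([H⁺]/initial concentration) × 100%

Using Ka equilibrium: x² + Ka×x - Ka×C = 0. Solving: [H⁺] = 2.8300e-03. Percent = (2.8300e-03/0.014) × 100

Percent ionization = 20.2%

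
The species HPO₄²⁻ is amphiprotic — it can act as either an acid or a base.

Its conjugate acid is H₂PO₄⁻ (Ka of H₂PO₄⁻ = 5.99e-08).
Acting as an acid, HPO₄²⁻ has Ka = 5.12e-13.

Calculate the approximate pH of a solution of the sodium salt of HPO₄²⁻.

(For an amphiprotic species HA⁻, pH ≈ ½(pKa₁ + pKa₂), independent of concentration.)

pKa₁ = -log(5.99e-08) = 7.22; pKa₂ = -log(5.12e-13) = 12.29. For an amphiprotic species, pH ≈ ½(pKa₁ + pKa₂) = ½(7.22 + 12.29) = 9.76.

pH = 9.76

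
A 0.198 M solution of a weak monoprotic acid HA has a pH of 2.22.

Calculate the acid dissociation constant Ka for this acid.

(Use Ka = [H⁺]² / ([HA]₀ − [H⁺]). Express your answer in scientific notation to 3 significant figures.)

[H⁺] = 10^(−pH) = 10^(−2.22) = 6.026e-03 M. For HA ⇌ H⁺ + A⁻, Ka = [H⁺][A⁻]/[HA] = [H⁺]² / ([HA]₀ − [H⁺]) = (6.026e-03)² / (0.198 − 6.026e-03) = 1.89e-04.

K_a = 1.89e-04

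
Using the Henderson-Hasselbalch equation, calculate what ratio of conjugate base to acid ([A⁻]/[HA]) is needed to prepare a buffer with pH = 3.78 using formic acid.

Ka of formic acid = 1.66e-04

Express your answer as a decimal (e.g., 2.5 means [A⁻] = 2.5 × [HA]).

pKa = -log(1.66e-04) = 3.7799. pH = pKa + log([A⁻]/[HA]), so log([A⁻]/[HA]) = pH − pKa = 3.78 − 3.7799 = 0.0001. [A⁻]/[HA] = 10^(0.0001) = 1.00

[A⁻]/[HA] = 1.00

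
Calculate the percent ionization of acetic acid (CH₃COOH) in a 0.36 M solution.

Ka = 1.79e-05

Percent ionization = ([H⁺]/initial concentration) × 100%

Using Ka equilibrium: x² + Ka×x - Ka×C = 0. Solving: [H⁺] = 2.5296e-03. Percent = (2.5296e-03/0.36) × 100

Percent ionization = 0.703%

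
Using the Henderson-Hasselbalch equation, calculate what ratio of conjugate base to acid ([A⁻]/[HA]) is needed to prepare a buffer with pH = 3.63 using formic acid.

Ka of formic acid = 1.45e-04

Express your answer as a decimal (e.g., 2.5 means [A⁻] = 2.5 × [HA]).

pKa = -log(1.45e-04) = 3.8386. pH = pKa + log([A⁻]/[HA]), so log([A⁻]/[HA]) = pH − pKa = 3.63 − 3.8386 = -0.2086. [A⁻]/[HA] = 10^(-0.2086) = 0.619

[A⁻]/[HA] = 0.619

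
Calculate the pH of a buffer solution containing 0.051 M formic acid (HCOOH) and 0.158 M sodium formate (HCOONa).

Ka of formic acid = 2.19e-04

pKa = -log(2.19e-04) = 3.66. pH = pKa + log([A⁻]/[HA]) = 3.66 + log(0.158/0.051)

pH = 4.15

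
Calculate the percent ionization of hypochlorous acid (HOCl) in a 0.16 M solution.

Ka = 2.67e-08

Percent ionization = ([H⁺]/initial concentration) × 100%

Using Ka equilibrium: x² + Ka×x - Ka×C = 0. Solving: [H⁺] = 6.5347e-05. Percent = (6.5347e-05/0.16) × 100

Percent ionization = 0.0408%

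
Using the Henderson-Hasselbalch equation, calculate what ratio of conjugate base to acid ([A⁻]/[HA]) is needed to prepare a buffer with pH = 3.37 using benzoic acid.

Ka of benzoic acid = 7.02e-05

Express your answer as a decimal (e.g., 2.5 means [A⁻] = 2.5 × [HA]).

pKa = -log(7.02e-05) = 4.1537. pH = pKa + log([A⁻]/[HA]), so log([A⁻]/[HA]) = pH − pKa = 3.37 − 4.1537 = -0.7837. [A⁻]/[HA] = 10^(-0.7837) = 0.165

[A⁻]/[HA] = 0.165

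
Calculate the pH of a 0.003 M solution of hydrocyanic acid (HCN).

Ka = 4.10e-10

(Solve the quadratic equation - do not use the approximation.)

x² + Ka×x - Ka×C = 0. Using quadratic formula: [H⁺] = 1.1088e-06

pH = 5.96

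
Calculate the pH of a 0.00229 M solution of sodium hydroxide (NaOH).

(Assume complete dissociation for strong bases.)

[OH⁻] = 0.00229 M for strong base. pOH = -log[OH⁻] = 2.64, pH = 14 - pOH

pH = 11.36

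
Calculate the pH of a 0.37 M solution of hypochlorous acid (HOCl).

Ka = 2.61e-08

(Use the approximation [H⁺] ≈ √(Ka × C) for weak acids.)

[H⁺] = √(Ka × C) = √(2.61e-08 × 0.37) = 9.8270e-05. pH = -log(9.8270e-05)

pH = 4.01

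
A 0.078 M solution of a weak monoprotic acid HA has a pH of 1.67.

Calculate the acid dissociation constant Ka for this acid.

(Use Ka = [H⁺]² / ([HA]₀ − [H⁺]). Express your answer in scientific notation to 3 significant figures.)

[H⁺] = 10^(−pH) = 10^(−1.67) = 2.138e-02 M. For HA ⇌ H⁺ + A⁻, Ka = [H⁺][A⁻]/[HA] = [H⁺]² / ([HA]₀ − [H⁺]) = (2.138e-02)² / (0.078 − 2.138e-02) = 8.07e-03.

K_a = 8.07e-03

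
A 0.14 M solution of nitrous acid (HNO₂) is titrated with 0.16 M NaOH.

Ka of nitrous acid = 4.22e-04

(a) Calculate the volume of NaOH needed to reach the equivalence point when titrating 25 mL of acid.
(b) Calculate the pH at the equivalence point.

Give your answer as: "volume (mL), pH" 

moles acid = 0.14 × 25/1000 = 0.0035 mol; V_base = moles/0.16 × 1000 = 21.9 mL. At equivalence only the conjugate base is present: [A⁻] = 0.0035/0.047 = 7.4667e-02 M. Kb = Kw/Ka = 2.37e-11; [OH⁻] = √(Kb × [A⁻]) = 1.3302e-06; pOH = 5.88; pH = 14 - pOH = 8.12.

V = 21.9 mL, pH = 8.12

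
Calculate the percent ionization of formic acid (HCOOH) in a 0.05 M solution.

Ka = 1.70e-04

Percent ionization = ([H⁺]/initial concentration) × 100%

Using Ka equilibrium: x² + Ka×x - Ka×C = 0. Solving: [H⁺] = 2.8317e-03. Percent = (2.8317e-03/0.05) × 100

Percent ionization = 5.66%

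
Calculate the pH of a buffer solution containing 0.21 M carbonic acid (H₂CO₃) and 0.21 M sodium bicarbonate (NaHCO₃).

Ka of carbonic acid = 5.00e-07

pKa = -log(5.00e-07) = 6.30. pH = pKa + log([A⁻]/[HA]) = 6.30 + log(0.21/0.21)

pH = 6.30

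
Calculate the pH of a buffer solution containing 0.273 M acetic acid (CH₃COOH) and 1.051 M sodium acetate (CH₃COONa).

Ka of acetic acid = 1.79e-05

pKa = -log(1.79e-05) = 4.75. pH = pKa + log([A⁻]/[HA]) = 4.75 + log(1.051/0.273)

pH = 5.33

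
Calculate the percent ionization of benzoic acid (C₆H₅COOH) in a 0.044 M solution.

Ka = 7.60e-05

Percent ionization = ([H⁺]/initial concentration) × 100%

Using Ka equilibrium: x² + Ka×x - Ka×C = 0. Solving: [H⁺] = 1.7911e-03. Percent = (1.7911e-03/0.044) × 100

Percent ionization = 4.07%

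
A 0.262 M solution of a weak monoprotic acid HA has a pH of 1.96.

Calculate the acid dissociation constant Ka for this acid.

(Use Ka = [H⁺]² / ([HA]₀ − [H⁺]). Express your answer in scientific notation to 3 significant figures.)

[H⁺] = 10^(−pH) = 10^(−1.96) = 1.096e-02 M. For HA ⇌ H⁺ + A⁻, Ka = [H⁺][A⁻]/[HA] = [H⁺]² / ([HA]₀ − [H⁺]) = (1.096e-02)² / (0.262 − 1.096e-02) = 4.79e-04.

K_a = 4.79e-04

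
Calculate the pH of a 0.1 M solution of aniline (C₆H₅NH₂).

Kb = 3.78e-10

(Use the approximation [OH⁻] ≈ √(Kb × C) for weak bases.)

[OH⁻] = √(Kb × C) = √(3.78e-10 × 0.1) = 6.1482e-06. pOH = 5.21, pH = 14 - pOH

pH = 8.79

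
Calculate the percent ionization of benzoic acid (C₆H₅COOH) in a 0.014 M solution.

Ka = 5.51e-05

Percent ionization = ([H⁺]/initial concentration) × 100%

Using Ka equilibrium: x² + Ka×x - Ka×C = 0. Solving: [H⁺] = 8.5118e-04. Percent = (8.5118e-04/0.014) × 100

Percent ionization = 6.08%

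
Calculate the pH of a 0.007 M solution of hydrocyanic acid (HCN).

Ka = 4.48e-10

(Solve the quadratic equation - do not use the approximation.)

x² + Ka×x - Ka×C = 0. Using quadratic formula: [H⁺] = 1.7707e-06

pH = 5.75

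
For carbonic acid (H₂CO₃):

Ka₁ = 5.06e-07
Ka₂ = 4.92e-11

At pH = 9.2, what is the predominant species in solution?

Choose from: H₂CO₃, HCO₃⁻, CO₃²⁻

pKa₁ = 6.30, pKa₂ = 10.31. For a polyprotic acid the predominant species crosses at each pKa: below pKa_n the protonated form dominates, above it the deprotonated form does. At pH = 9.2, the predominant species is HCO₃⁻.

HCO₃⁻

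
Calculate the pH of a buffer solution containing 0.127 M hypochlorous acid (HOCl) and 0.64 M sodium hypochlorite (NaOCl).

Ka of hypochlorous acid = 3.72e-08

pKa = -log(3.72e-08) = 7.43. pH = pKa + log([A⁻]/[HA]) = 7.43 + log(0.64/0.127)

pH = 8.13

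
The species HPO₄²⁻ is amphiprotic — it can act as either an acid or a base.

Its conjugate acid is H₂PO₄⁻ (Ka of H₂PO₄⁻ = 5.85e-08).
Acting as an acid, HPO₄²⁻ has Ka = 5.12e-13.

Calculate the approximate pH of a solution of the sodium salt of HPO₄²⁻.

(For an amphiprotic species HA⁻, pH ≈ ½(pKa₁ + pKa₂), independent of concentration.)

pKa₁ = -log(5.85e-08) = 7.23; pKa₂ = -log(5.12e-13) = 12.29. For an amphiprotic species, pH ≈ ½(pKa₁ + pKa₂) = ½(7.23 + 12.29) = 9.76.

pH = 9.76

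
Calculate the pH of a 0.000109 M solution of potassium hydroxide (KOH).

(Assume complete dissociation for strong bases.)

[OH⁻] = 0.000109 M for strong base. pOH = -log[OH⁻] = 3.96, pH = 14 - pOH

pH = 10.04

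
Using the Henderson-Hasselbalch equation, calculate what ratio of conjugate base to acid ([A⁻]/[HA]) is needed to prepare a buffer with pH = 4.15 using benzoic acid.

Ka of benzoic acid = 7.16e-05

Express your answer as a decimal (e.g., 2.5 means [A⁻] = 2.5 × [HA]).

pKa = -log(7.16e-05) = 4.1451. pH = pKa + log([A⁻]/[HA]), so log([A⁻]/[HA]) = pH − pKa = 4.15 − 4.1451 = 0.0049. [A⁻]/[HA] = 10^(0.0049) = 1.01

[A⁻]/[HA] = 1.01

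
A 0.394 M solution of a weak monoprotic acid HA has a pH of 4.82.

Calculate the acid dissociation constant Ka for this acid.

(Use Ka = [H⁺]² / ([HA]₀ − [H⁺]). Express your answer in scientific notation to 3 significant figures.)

[H⁺] = 10^(−pH) = 10^(−4.82) = 1.514e-05 M. For HA ⇌ H⁺ + A⁻, Ka = [H⁺][A⁻]/[HA] = [H⁺]² / ([HA]₀ − [H⁺]) = (1.514e-05)² / (0.394 − 1.514e-05) = 5.81e-10.

K_a = 5.81e-10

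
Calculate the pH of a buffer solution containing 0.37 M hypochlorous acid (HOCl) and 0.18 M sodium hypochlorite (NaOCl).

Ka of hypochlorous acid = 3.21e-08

pKa = -log(3.21e-08) = 7.49. pH = pKa + log([A⁻]/[HA]) = 7.49 + log(0.18/0.37)

pH = 7.18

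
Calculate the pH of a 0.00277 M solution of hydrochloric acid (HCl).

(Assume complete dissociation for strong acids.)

[H⁺] = 0.00277 M for strong acid. pH = -log[H⁺] = -log(0.00277)

pH = 2.56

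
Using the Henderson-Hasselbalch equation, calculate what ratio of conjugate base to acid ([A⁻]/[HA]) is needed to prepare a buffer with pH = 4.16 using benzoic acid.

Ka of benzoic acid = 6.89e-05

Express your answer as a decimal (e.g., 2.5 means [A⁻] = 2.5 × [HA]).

pKa = -log(6.89e-05) = 4.1618. pH = pKa + log([A⁻]/[HA]), so log([A⁻]/[HA]) = pH − pKa = 4.16 − 4.1618 = -0.0018. [A⁻]/[HA] = 10^(-0.0018) = 0.996

[A⁻]/[HA] = 0.996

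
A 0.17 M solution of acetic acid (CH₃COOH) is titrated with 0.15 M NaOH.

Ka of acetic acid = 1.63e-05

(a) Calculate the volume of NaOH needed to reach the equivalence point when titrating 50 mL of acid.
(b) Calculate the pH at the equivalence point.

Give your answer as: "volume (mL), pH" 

moles acid = 0.17 × 50/1000 = 0.0085 mol; V_base = moles/0.15 × 1000 = 56.7 mL. At equivalence only the conjugate base is present: [A⁻] = 0.0085/0.107 = 7.9687e-02 M. Kb = Kw/Ka = 6.13e-10; [OH⁻] = √(Kb × [A⁻]) = 6.9920e-06; pOH = 5.16; pH = 14 - pOH = 8.84.

V = 56.7 mL, pH = 8.84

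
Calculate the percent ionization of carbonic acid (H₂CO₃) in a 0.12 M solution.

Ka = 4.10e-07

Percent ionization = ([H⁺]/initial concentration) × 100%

Using Ka equilibrium: x² + Ka×x - Ka×C = 0. Solving: [H⁺] = 2.2161e-04. Percent = (2.2161e-04/0.12) × 100

Percent ionization = 0.185%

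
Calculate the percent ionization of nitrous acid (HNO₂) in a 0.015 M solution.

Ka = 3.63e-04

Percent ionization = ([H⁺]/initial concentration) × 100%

Using Ka equilibrium: x² + Ka×x - Ka×C = 0. Solving: [H⁺] = 2.1590e-03. Percent = (2.1590e-03/0.015) × 100

Percent ionization = 14.4%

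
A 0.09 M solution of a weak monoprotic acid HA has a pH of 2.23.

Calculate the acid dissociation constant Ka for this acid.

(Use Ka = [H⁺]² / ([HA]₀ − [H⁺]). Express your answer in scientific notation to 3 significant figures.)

[H⁺] = 10^(−pH) = 10^(−2.23) = 5.888e-03 M. For HA ⇌ H⁺ + A⁻, Ka = [H⁺][A⁻]/[HA] = [H⁺]² / ([HA]₀ − [H⁺]) = (5.888e-03)² / (0.09 − 5.888e-03) = 4.12e-04.

K_a = 4.12e-04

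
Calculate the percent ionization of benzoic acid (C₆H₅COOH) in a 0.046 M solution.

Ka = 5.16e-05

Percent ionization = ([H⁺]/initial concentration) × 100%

Using Ka equilibrium: x² + Ka×x - Ka×C = 0. Solving: [H⁺] = 1.5151e-03. Percent = (1.5151e-03/0.046) × 100

Percent ionization = 3.29%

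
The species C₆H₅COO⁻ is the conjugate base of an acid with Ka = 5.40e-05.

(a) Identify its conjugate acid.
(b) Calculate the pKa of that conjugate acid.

(a) The conjugate acid is formed by adding one H⁺ to C₆H₅COO⁻, giving C₆H₅COOH. (b) pKa = -log(Ka) = -log(5.40e-05) = 4.27.

Conjugate acid: C₆H₅COOH; pK_a = 4.27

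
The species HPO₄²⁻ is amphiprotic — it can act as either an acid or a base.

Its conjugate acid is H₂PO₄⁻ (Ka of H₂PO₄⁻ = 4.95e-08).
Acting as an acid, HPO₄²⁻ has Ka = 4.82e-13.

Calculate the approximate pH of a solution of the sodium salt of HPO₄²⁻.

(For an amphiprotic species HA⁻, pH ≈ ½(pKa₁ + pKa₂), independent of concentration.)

pKa₁ = -log(4.95e-08) = 7.31; pKa₂ = -log(4.82e-13) = 12.32. For an amphiprotic species, pH ≈ ½(pKa₁ + pKa₂) = ½(7.31 + 12.32) = 9.81.

pH = 9.81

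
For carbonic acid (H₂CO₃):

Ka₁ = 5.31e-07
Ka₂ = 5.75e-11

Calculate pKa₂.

pKa₂ = -log(Ka₂) = -log(5.75e-11) = 10.24.

pK_{a2} = 10.24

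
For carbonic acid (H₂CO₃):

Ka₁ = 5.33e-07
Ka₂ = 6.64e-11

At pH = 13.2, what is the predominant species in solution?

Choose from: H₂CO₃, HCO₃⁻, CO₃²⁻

pKa₁ = 6.27, pKa₂ = 10.18. For a polyprotic acid the predominant species crosses at each pKa: below pKa_n the protonated form dominates, above it the deprotonated form does. At pH = 13.2, the predominant species is CO₃²⁻.

CO₃²⁻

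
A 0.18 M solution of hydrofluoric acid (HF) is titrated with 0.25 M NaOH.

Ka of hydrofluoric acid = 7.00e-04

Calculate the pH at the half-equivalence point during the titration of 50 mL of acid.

At half-equivalence [HA] = [A⁻], so Henderson-Hasselbalch gives pH = pKa = -log(7.00e-04) = 3.15.

pH = pKa = 3.15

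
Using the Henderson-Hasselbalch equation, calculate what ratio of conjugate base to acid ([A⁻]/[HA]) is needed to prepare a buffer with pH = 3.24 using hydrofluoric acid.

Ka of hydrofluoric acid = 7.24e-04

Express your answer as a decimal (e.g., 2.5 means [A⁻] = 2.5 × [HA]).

pKa = -log(7.24e-04) = 3.1403. pH = pKa + log([A⁻]/[HA]), so log([A⁻]/[HA]) = pH − pKa = 3.24 − 3.1403 = 0.0997. [A⁻]/[HA] = 10^(0.0997) = 1.26

[A⁻]/[HA] = 1.26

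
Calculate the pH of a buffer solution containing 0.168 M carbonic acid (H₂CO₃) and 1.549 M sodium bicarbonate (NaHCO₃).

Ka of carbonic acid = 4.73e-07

pKa = -log(4.73e-07) = 6.33. pH = pKa + log([A⁻]/[HA]) = 6.33 + log(1.549/0.168)

pH = 7.29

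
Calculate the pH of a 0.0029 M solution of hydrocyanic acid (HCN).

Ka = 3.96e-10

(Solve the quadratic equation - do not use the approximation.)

x² + Ka×x - Ka×C = 0. Using quadratic formula: [H⁺] = 1.0714e-06

pH = 5.97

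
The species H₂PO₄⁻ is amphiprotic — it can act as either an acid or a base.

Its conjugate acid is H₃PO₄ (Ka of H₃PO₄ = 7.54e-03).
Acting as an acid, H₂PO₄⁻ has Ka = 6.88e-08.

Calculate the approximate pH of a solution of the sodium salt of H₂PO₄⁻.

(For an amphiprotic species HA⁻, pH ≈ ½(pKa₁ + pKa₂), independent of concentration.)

pKa₁ = -log(7.54e-03) = 2.12; pKa₂ = -log(6.88e-08) = 7.16. For an amphiprotic species, pH ≈ ½(pKa₁ + pKa₂) = ½(2.12 + 7.16) = 4.64.

pH = 4.64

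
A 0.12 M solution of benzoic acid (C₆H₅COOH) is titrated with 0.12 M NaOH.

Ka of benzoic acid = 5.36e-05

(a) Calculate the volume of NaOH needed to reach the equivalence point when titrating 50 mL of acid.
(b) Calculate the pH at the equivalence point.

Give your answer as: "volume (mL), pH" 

moles acid = 0.12 × 50/1000 = 0.006 mol; V_base = moles/0.12 × 1000 = 50.0 mL. At equivalence only the conjugate base is present: [A⁻] = 0.006/0.100 = 6.0000e-02 M. Kb = Kw/Ka = 1.87e-10; [OH⁻] = √(Kb × [A⁻]) = 3.3457e-06; pOH = 5.48; pH = 14 - pOH = 8.52.

V = 50.0 mL, pH = 8.52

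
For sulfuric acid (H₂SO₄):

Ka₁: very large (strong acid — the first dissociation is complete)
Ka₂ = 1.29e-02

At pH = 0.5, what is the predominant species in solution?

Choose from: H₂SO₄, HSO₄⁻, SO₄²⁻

The first dissociation is complete, so H₂SO₄ itself is never the predominant species in water; pKa₂ = -log(1.29e-02) = 1.89. For a polyprotic acid the predominant species crosses at each pKa: below pKa_n the protonated form dominates, above it the deprotonated form does. At pH = 0.5, the predominant species is HSO₄⁻.

HSO₄⁻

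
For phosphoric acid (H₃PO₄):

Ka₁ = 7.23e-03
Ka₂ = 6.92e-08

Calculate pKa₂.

pKa₂ = -log(Ka₂) = -log(6.92e-08) = 7.16.

pK_{a2} = 7.16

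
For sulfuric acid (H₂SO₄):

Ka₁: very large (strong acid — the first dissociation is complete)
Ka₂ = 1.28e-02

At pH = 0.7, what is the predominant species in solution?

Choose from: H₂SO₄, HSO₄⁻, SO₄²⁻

The first dissociation is complete, so H₂SO₄ itself is never the predominant species in water; pKa₂ = -log(1.28e-02) = 1.89. For a polyprotic acid the predominant species crosses at each pKa: below pKa_n the protonated form dominates, above it the deprotonated form does. At pH = 0.7, the predominant species is HSO₄⁻.

HSO₄⁻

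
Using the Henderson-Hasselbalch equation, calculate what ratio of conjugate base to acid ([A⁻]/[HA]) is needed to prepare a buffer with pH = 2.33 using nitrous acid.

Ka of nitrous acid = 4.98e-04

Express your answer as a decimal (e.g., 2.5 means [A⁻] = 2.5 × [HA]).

pKa = -log(4.98e-04) = 3.3028. pH = pKa + log([A⁻]/[HA]), so log([A⁻]/[HA]) = pH − pKa = 2.33 − 3.3028 = -0.9728. [A⁻]/[HA] = 10^(-0.9728) = 0.106

[A⁻]/[HA] = 0.106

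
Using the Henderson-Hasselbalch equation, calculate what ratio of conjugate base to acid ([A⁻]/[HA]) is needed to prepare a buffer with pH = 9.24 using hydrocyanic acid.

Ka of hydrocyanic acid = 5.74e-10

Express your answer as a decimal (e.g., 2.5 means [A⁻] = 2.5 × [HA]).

pKa = -log(5.74e-10) = 9.2411. pH = pKa + log([A⁻]/[HA]), so log([A⁻]/[HA]) = pH − pKa = 9.24 − 9.2411 = -0.0011. [A⁻]/[HA] = 10^(-0.0011) = 0.997

[A⁻]/[HA] = 0.997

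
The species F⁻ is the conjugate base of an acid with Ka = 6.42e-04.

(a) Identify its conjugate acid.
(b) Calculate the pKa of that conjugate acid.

(a) The conjugate acid is formed by adding one H⁺ to F⁻, giving HF. (b) pKa = -log(Ka) = -log(6.42e-04) = 3.19.

Conjugate acid: HF; pK_a = 3.19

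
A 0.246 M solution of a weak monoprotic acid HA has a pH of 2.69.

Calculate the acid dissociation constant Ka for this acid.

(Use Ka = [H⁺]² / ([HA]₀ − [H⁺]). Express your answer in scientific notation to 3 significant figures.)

[H⁺] = 10^(−pH) = 10^(−2.69) = 2.042e-03 M. For HA ⇌ H⁺ + A⁻, Ka = [H⁺][A⁻]/[HA] = [H⁺]² / ([HA]₀ − [H⁺]) = (2.042e-03)² / (0.246 − 2.042e-03) = 1.71e-05.

K_a = 1.71e-05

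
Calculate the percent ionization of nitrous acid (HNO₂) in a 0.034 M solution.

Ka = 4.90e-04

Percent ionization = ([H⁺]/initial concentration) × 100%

Using Ka equilibrium: x² + Ka×x - Ka×C = 0. Solving: [H⁺] = 3.8440e-03. Percent = (3.8440e-03/0.034) × 100

Percent ionization = 11.3%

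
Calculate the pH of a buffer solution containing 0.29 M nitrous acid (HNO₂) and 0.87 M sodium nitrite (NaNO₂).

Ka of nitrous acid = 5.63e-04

pKa = -log(5.63e-04) = 3.25. pH = pKa + log([A⁻]/[HA]) = 3.25 + log(0.87/0.29)

pH = 3.73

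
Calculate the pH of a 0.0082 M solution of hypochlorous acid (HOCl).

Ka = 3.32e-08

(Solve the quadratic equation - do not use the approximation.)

x² + Ka×x - Ka×C = 0. Using quadratic formula: [H⁺] = 1.6483e-05

pH = 4.78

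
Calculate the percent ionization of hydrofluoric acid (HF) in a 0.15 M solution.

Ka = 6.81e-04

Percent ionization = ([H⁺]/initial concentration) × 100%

Using Ka equilibrium: x² + Ka×x - Ka×C = 0. Solving: [H⁺] = 9.7722e-03. Percent = (9.7722e-03/0.15) × 100

Percent ionization = 6.51%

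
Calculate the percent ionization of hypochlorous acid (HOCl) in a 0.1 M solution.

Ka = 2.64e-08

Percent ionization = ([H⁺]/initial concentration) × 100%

Using Ka equilibrium: x² + Ka×x - Ka×C = 0. Solving: [H⁺] = 5.1368e-05. Percent = (5.1368e-05/0.1) × 100

Percent ionization = 0.0514%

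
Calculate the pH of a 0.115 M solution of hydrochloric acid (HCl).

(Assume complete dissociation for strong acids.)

[H⁺] = 0.115 M for strong acid. pH = -log[H⁺] = -log(0.115)

pH = 0.94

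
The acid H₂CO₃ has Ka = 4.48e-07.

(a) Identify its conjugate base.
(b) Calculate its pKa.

(a) The conjugate base is formed by removing one H⁺ from H₂CO₃, giving HCO₃⁻. (b) pKa = -log(Ka) = -log(4.48e-07) = 6.35.

Conjugate base: HCO₃⁻; pK_a = 6.35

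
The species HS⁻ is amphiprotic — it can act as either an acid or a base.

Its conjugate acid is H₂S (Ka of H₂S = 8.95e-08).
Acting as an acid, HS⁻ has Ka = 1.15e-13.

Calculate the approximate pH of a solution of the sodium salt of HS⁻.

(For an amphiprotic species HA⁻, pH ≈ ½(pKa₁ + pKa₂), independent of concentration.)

pKa₁ = -log(8.95e-08) = 7.05; pKa₂ = -log(1.15e-13) = 12.94. For an amphiprotic species, pH ≈ ½(pKa₁ + pKa₂) = ½(7.05 + 12.94) = 9.99.

pH = 9.99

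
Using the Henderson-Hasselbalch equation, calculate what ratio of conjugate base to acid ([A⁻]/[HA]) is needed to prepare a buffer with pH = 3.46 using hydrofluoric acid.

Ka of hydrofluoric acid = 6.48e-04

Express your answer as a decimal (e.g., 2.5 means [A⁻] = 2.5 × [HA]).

pKa = -log(6.48e-04) = 3.1884. pH = pKa + log([A⁻]/[HA]), so log([A⁻]/[HA]) = pH − pKa = 3.46 − 3.1884 = 0.2716. [A⁻]/[HA] = 10^(0.2716) = 1.87

[A⁻]/[HA] = 1.87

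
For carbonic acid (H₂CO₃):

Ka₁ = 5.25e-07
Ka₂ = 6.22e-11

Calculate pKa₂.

pKa₂ = -log(Ka₂) = -log(6.22e-11) = 10.21.

pK_{a2} = 10.21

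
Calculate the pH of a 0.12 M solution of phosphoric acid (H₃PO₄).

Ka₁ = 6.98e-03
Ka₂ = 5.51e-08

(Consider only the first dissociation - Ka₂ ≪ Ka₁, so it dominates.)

First dissociation dominates. From Ka₁ = [H⁺][HA⁻]/[H₂A], x² + Ka₁·x − Ka₁·C = 0 with C = 0.12 M and Ka₁ = 6.98e-03. Solving: [H⁺] = (−Ka₁ + √(Ka₁² + 4·Ka₁·C)) / 2 = 2.5661e-02 M. pH = -log(2.5661e-02) = 1.59.

pH = 1.59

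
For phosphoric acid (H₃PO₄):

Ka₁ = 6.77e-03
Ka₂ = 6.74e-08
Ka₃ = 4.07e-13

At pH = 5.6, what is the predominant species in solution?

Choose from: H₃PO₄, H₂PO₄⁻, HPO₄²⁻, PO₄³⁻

pKa₁ = 2.17, pKa₂ = 7.17, pKa₃ = 12.39. For a polyprotic acid the predominant species crosses at each pKa: below pKa_n the protonated form dominates, above it the deprotonated form does. At pH = 5.6, the predominant species is H₂PO₄⁻.

H₂PO₄⁻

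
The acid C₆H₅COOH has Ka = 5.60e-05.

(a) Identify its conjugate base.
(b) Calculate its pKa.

(a) The conjugate base is formed by removing one H⁺ from C₆H₅COOH, giving C₆H₅COO⁻. (b) pKa = -log(Ka) = -log(5.60e-05) = 4.25.

Conjugate base: C₆H₅COO⁻; pK_a = 4.25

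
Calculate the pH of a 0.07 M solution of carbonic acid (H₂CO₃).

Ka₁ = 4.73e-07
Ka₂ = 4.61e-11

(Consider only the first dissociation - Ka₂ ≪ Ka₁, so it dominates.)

First dissociation dominates. From Ka₁ = [H⁺][HA⁻]/[H₂A], x² + Ka₁·x − Ka₁·C = 0 with C = 0.07 M and Ka₁ = 4.73e-07. Solving: [H⁺] = (−Ka₁ + √(Ka₁² + 4·Ka₁·C)) / 2 = 1.8173e-04 M. pH = -log(1.8173e-04) = 3.74.

pH = 3.74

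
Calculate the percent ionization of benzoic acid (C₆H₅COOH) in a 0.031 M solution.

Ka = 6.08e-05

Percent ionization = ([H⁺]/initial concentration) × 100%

Using Ka equilibrium: x² + Ka×x - Ka×C = 0. Solving: [H⁺] = 1.3428e-03. Percent = (1.3428e-03/0.031) × 100

Percent ionization = 4.33%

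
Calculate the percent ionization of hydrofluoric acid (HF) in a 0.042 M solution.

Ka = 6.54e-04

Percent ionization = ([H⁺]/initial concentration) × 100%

Using Ka equilibrium: x² + Ka×x - Ka×C = 0. Solving: [H⁺] = 4.9242e-03. Percent = (4.9242e-03/0.042) × 100

Percent ionization = 11.7%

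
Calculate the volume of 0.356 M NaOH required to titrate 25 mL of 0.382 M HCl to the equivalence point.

At equivalence: moles acid = moles base. moles HCl = 0.382 × 25/1000 = 0.00955 mol. V_base = moles / 0.356 × 1000 = 26.8 mL.

V_{base} = 26.8 mL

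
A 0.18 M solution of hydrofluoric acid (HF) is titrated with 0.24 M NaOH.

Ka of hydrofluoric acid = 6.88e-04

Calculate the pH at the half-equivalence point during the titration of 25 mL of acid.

At half-equivalence [HA] = [A⁻], so Henderson-Hasselbalch gives pH = pKa = -log(6.88e-04) = 3.16.

pH = pKa = 3.16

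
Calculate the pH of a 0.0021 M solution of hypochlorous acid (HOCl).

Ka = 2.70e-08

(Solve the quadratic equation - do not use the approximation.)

x² + Ka×x - Ka×C = 0. Using quadratic formula: [H⁺] = 7.5165e-06

pH = 5.12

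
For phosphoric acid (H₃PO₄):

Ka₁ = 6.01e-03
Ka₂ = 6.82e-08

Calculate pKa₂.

pKa₂ = -log(Ka₂) = -log(6.82e-08) = 7.17.

pK_{a2} = 7.17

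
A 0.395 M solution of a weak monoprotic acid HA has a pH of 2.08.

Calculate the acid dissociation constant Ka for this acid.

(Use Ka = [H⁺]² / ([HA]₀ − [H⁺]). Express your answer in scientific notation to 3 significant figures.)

[H⁺] = 10^(−pH) = 10^(−2.08) = 8.318e-03 M. For HA ⇌ H⁺ + A⁻, Ka = [H⁺][A⁻]/[HA] = [H⁺]² / ([HA]₀ − [H⁺]) = (8.318e-03)² / (0.395 − 8.318e-03) = 1.79e-04.

K_a = 1.79e-04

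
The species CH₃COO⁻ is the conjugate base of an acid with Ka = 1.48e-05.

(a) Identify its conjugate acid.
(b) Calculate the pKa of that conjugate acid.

(a) The conjugate acid is formed by adding one H⁺ to CH₃COO⁻, giving CH₃COOH. (b) pKa = -log(Ka) = -log(1.48e-05) = 4.83.

Conjugate acid: CH₃COOH; pK_a = 4.83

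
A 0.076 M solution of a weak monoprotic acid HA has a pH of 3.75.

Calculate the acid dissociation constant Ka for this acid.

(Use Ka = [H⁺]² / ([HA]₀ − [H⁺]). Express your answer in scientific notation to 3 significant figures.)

[H⁺] = 10^(−pH) = 10^(−3.75) = 1.778e-04 M. For HA ⇌ H⁺ + A⁻, Ka = [H⁺][A⁻]/[HA] = [H⁺]² / ([HA]₀ − [H⁺]) = (1.778e-04)² / (0.076 − 1.778e-04) = 4.17e-07.

K_a = 4.17e-07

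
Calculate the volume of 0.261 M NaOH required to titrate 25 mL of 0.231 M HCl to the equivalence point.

At equivalence: moles acid = moles base. moles HCl = 0.231 × 25/1000 = 0.005775 mol. V_base = moles / 0.261 × 1000 = 22.1 mL.

V_{base} = 22.1 mL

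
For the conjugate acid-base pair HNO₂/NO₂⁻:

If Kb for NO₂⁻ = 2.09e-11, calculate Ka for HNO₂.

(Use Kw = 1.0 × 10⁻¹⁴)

For a conjugate pair Ka × Kb = Kw, so Ka = Kw/Kb = 1.0 × 10⁻¹⁴ / 2.09e-11 = 4.78e-04.

K_a = 4.78e-04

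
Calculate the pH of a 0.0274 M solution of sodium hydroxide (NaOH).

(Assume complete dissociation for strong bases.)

[OH⁻] = 0.0274 M for strong base. pOH = -log[OH⁻] = 1.56, pH = 14 - pOH

pH = 12.44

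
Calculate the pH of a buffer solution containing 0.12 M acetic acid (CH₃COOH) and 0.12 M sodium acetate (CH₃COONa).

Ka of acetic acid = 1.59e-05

pKa = -log(1.59e-05) = 4.80. pH = pKa + log([A⁻]/[HA]) = 4.80 + log(0.12/0.12)

pH = 4.80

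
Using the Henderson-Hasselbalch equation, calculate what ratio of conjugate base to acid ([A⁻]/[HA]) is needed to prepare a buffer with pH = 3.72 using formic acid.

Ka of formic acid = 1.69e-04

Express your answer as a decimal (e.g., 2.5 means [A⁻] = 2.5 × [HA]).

pKa = -log(1.69e-04) = 3.7721. pH = pKa + log([A⁻]/[HA]), so log([A⁻]/[HA]) = pH − pKa = 3.72 − 3.7721 = -0.0521. [A⁻]/[HA] = 10^(-0.0521) = 0.887

[A⁻]/[HA] = 0.887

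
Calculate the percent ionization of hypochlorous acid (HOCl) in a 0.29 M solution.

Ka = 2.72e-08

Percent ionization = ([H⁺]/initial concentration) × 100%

Using Ka equilibrium: x² + Ka×x - Ka×C = 0. Solving: [H⁺] = 8.8801e-05. Percent = (8.8801e-05/0.29) × 100

Percent ionization = 0.0306%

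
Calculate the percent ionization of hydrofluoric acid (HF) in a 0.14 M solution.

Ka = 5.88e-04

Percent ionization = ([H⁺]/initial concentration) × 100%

Using Ka equilibrium: x² + Ka×x - Ka×C = 0. Solving: [H⁺] = 8.7838e-03. Percent = (8.7838e-03/0.14) × 100

Percent ionization = 6.27%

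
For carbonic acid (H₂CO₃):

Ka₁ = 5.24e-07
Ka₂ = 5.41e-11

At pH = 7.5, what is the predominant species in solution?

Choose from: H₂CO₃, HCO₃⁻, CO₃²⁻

pKa₁ = 6.28, pKa₂ = 10.27. For a polyprotic acid the predominant species crosses at each pKa: below pKa_n the protonated form dominates, above it the deprotonated form does. At pH = 7.5, the predominant species is HCO₃⁻.

HCO₃⁻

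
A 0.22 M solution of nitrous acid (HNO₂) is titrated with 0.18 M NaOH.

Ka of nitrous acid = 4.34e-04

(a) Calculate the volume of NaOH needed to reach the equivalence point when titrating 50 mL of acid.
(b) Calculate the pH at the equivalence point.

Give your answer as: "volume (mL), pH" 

moles acid = 0.22 × 50/1000 = 0.011 mol; V_base = moles/0.18 × 1000 = 61.1 mL. At equivalence only the conjugate base is present: [A⁻] = 0.011/0.111 = 9.9000e-02 M. Kb = Kw/Ka = 2.30e-11; [OH⁻] = √(Kb × [A⁻]) = 1.5103e-06; pOH = 5.82; pH = 14 - pOH = 8.18.

V = 61.1 mL, pH = 8.18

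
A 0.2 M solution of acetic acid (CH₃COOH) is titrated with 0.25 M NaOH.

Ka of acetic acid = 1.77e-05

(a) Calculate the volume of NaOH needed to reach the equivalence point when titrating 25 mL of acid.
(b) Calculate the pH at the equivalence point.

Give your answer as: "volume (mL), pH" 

moles acid = 0.2 × 25/1000 = 0.005 mol; V_base = moles/0.25 × 1000 = 20.0 mL. At equivalence only the conjugate base is present: [A⁻] = 0.005/0.045 = 1.1111e-01 M. Kb = Kw/Ka = 5.65e-10; [OH⁻] = √(Kb × [A⁻]) = 7.9230e-06; pOH = 5.10; pH = 14 - pOH = 8.90.

V = 20.0 mL, pH = 8.90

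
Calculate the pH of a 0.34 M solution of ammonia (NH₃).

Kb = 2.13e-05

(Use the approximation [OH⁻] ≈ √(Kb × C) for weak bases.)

[OH⁻] = √(Kb × C) = √(2.13e-05 × 0.34) = 2.6911e-03. pOH = 2.57, pH = 14 - pOH

pH = 11.43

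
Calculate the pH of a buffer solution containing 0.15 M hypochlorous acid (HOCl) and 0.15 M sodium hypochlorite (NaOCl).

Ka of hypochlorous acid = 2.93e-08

pKa = -log(2.93e-08) = 7.53. pH = pKa + log([A⁻]/[HA]) = 7.53 + log(0.15/0.15)

pH = 7.53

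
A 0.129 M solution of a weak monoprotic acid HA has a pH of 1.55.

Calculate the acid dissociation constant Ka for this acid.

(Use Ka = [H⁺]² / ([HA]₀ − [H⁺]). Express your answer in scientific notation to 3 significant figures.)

[H⁺] = 10^(−pH) = 10^(−1.55) = 2.818e-02 M. For HA ⇌ H⁺ + A⁻, Ka = [H⁺][A⁻]/[HA] = [H⁺]² / ([HA]₀ − [H⁺]) = (2.818e-02)² / (0.129 − 2.818e-02) = 7.88e-03.

K_a = 7.88e-03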